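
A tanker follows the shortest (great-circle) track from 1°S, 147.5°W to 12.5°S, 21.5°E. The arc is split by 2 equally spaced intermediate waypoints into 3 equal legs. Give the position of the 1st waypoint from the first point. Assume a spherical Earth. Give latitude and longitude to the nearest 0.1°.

From cos δ = sin φ₁ sin φ₂ + cos φ₁ cos φ₂ cos Δλ, the central angle is δ ≈ 2.839 rad (162.6°).
Interpolate at f = 1/3 with slerp weights a = sin((1−f)δ)/sin δ ≈ 3.179, b = sin(fδ)/sin δ ≈ 2.718.
p = a·p₁ + b·p₂ ≈ (-0.212, -0.735, -0.644); φ = arcsin(p_z) ≈ -40.08°, λ = atan2(p_y, p_x) ≈ -106.06°.

≈ 40.1°S, 106.1°W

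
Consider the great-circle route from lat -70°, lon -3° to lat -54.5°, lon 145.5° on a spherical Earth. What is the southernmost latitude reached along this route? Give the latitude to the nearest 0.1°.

≈ -82.6°

The great circle lies in the plane with unit normal n̂ = (p₁ × p₂)/|p₁ × p₂|.
Here n̂_z ≈ +0.129; the vertex latitude is φ_max = arccos|n̂_z| ≈ 82.6°.
Check via Clairaut: cos φ_max = |cos φ₁| · sin C = cos(70.0°)·sin(157.8°) ≈ 0.129, again giving ≈ 82.6°.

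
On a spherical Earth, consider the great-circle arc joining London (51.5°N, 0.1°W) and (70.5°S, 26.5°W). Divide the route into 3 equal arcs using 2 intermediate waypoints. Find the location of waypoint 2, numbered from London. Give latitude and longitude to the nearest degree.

≈ (30°S, 12°W)

The haversine formula gives a central angle δ ≈ 2.155 rad (123.5°) between the endpoints.
Interpolate at f = 2/3 with slerp weights a = sin((1−f)δ)/sin δ ≈ 0.789, b = sin(fδ)/sin δ ≈ 1.188.
p = a·p₁ + b·p₂ ≈ (0.846, -0.178, -0.502); φ = arcsin(p_z) ≈ -30.16°, λ = atan2(p_y, p_x) ≈ -11.87°.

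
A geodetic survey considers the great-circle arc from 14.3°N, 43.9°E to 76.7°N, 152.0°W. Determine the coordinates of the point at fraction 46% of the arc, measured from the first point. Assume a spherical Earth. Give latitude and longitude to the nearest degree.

From cos δ = sin φ₁ sin φ₂ + cos φ₁ cos φ₂ cos Δλ, the central angle is δ ≈ 1.545 rad (88.5°).
Interpolate at f = 0.46 with slerp weights a = sin((1−f)δ)/sin δ ≈ 0.741, b = sin(fδ)/sin δ ≈ 0.653.
p = a·p₁ + b·p₂ ≈ (0.385, 0.427, 0.818); φ = arcsin(p_z) ≈ 54.89°, λ = atan2(p_y, p_x) ≈ 48.00°.

≈ 55°N, 48°E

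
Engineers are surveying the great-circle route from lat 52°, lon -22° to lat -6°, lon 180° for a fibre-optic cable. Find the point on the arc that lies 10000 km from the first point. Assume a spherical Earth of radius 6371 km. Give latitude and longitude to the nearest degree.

The haversine formula gives a central angle δ ≈ 2.278 rad (130.5°) between the endpoints. The total great-circle distance is δ·R ≈ 2.278 × 6371 ≈ 14516 km, so the target fraction is f = 10000/14516 ≈ 0.689.
Interpolate at f ≈ 0.689 with slerp weights a = sin((1−f)δ)/sin δ ≈ 0.857, b = sin(fδ)/sin δ ≈ 1.316.
p = a·p₁ + b·p₂ ≈ (-0.820, -0.198, 0.538); φ = arcsin(p_z) ≈ 32.51°, λ = atan2(p_y, p_x) ≈ -166.45°.

≈ lat 33°, lon -166°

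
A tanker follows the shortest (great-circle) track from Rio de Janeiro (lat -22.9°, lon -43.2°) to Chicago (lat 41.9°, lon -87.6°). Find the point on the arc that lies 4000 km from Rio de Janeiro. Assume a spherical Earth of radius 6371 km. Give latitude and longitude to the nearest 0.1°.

Write both endpoints as unit vectors p₁, p₂ with components (cos φ cos λ, cos φ sin λ, sin φ).
The central angle between the endpoints is δ = arccos(p₁·p₂) ≈ 1.339 rad (76.7°). The total great-circle distance is δ·R ≈ 1.339 × 6371 ≈ 8529 km, so the target fraction is f = 4000/8529 ≈ 0.469.
Interpolate at f ≈ 0.469 with slerp weights a = sin((1−f)δ)/sin δ ≈ 0.670, b = sin(fδ)/sin δ ≈ 0.604.
p = a·p₁ + b·p₂ ≈ (0.469, -0.872, 0.142); φ = arcsin(p_z) ≈ 8.18°, λ = atan2(p_y, p_x) ≈ -61.72°.

≈ lat 8.2°, lon -61.7°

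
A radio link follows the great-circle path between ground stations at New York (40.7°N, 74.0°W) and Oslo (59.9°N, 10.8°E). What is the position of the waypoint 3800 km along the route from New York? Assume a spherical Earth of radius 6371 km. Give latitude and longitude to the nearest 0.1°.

≈ 60.7°N, 28.2°W

Write both endpoints as unit vectors p₁, p₂ with components (cos φ cos λ, cos φ sin λ, sin φ).
The central angle between the endpoints is δ = arccos(p₁·p₂) ≈ 0.929 rad (53.2°). The total great-circle distance is δ·R ≈ 0.929 × 6371 ≈ 5919 km, so the target fraction is f = 3800/5919 ≈ 0.642.
Interpolate at f ≈ 0.642 with slerp weights a = sin((1−f)δ)/sin δ ≈ 0.408, b = sin(fδ)/sin δ ≈ 0.701.
p = a·p₁ + b·p₂ ≈ (0.431, -0.231, 0.872); φ = arcsin(p_z) ≈ 60.74°, λ = atan2(p_y, p_x) ≈ -28.22°.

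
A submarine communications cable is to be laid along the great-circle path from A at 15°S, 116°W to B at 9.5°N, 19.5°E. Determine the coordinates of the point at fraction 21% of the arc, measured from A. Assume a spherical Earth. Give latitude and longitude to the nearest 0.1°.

≈ 14.0°S, 86.4°W

Write both endpoints as unit vectors p₁, p₂ with components (cos φ cos λ, cos φ sin λ, sin φ).
The central angle between the endpoints is δ = arccos(p₁·p₂) ≈ 2.378 rad (136.2°).
Interpolate at f = 0.21 with slerp weights a = sin((1−f)δ)/sin δ ≈ 1.378, b = sin(fδ)/sin δ ≈ 0.692.
p = a·p₁ + b·p₂ ≈ (0.060, -0.968, -0.242); φ = arcsin(p_z) ≈ -14.03°, λ = atan2(p_y, p_x) ≈ -86.44°.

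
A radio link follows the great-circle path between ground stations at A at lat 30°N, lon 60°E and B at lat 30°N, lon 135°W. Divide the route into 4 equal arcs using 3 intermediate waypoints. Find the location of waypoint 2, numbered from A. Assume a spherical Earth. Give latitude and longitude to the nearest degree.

Convert each endpoint to a unit vector on the sphere (x = cos φ cos λ, y = cos φ sin λ, z = sin φ).
The central angle between the endpoints is δ = arccos(p₁·p₂) ≈ 2.065 rad (118.3°).
Interpolate at f = 2/4 with slerp weights a = sin((1−f)δ)/sin δ ≈ 0.975, b = sin(fδ)/sin δ ≈ 0.975.
p = a·p₁ + b·p₂ ≈ (-0.175, 0.134, 0.975); φ = arcsin(p_z) ≈ 77.26°, λ = atan2(p_y, p_x) ≈ 142.50°.

≈ lat 77°N, lon 142°E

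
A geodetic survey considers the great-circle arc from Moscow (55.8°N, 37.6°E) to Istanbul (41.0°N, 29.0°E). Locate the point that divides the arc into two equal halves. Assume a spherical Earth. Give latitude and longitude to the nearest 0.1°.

The haversine formula gives a central angle δ ≈ 0.276 rad (15.8°) between the endpoints.
Interpolate at f = 1/2 with slerp weights a = sin((1−f)δ)/sin δ ≈ 0.505, b = sin(fδ)/sin δ ≈ 0.505.
p = a·p₁ + b·p₂ ≈ (0.558, 0.358, 0.749); φ = arcsin(p_z) ≈ 48.48°, λ = atan2(p_y, p_x) ≈ 32.67°.

≈ 48.5°N, 32.7°E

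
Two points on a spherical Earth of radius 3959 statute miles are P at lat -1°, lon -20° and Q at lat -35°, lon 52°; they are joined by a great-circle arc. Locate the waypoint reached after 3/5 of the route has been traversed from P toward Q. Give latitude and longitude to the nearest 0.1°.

≈ lat -25.4°, lon 19.1°

Convert each endpoint to a unit vector on the sphere (x = cos φ cos λ, y = cos φ sin λ, z = sin φ).
The central angle between the endpoints is δ = arccos(p₁·p₂) ≈ 1.305 rad (74.7°).
Interpolate at f = 3/5 with slerp weights a = sin((1−f)δ)/sin δ ≈ 0.517, b = sin(fδ)/sin δ ≈ 0.731.
p = a·p₁ + b·p₂ ≈ (0.854, 0.295, -0.428); φ = arcsin(p_z) ≈ -25.36°, λ = atan2(p_y, p_x) ≈ 19.06°.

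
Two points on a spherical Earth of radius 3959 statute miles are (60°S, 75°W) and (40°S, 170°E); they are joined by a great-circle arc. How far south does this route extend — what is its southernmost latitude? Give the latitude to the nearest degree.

The great circle lies in the plane with unit normal n̂ = (p₁ × p₂)/|p₁ × p₂|.
Here n̂_z ≈ -0.378; the vertex latitude is φ_max = arccos|n̂_z| ≈ 67.8°.
Check via Clairaut: cos φ_max = |cos φ₁| · sin C = cos(60.0°)·sin(130.9°) ≈ 0.378, again giving ≈ 67.8°.

≈ 68°S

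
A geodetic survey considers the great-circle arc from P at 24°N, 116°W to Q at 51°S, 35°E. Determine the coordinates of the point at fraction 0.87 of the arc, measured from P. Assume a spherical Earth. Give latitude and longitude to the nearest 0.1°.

Convert each endpoint to a unit vector on the sphere (x = cos φ cos λ, y = cos φ sin λ, z = sin φ).
The central angle between the endpoints is δ = arccos(p₁·p₂) ≈ 2.530 rad (145.0°).
Interpolate at f = 0.87 with slerp weights a = sin((1−f)δ)/sin δ ≈ 0.563, b = sin(fδ)/sin δ ≈ 1.407.
p = a·p₁ + b·p₂ ≈ (0.500, 0.046, -0.865); φ = arcsin(p_z) ≈ -59.86°, λ = atan2(p_y, p_x) ≈ 5.24°.

≈ 59.9°S, 5.2°E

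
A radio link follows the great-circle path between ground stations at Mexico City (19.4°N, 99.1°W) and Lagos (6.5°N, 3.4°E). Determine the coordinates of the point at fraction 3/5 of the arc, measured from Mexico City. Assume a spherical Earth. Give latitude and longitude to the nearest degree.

≈ 18°N, 36°W

Write both endpoints as unit vectors p₁, p₂ with components (cos φ cos λ, cos φ sin λ, sin φ).
The central angle between the endpoints is δ = arccos(p₁·p₂) ≈ 1.737 rad (99.5°).
Interpolate at f = 3/5 with slerp weights a = sin((1−f)δ)/sin δ ≈ 0.649, b = sin(fδ)/sin δ ≈ 0.875.
p = a·p₁ + b·p₂ ≈ (0.771, -0.553, 0.315); φ = arcsin(p_z) ≈ 18.34°, λ = atan2(p_y, p_x) ≈ -35.63°.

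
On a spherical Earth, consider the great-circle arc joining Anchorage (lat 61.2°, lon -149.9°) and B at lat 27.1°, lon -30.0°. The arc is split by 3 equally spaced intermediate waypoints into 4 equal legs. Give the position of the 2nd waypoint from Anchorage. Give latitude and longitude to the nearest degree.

≈ lat 60°, lon -63°

Write both endpoints as unit vectors p₁, p₂ with components (cos φ cos λ, cos φ sin λ, sin φ).
The central angle between the endpoints is δ = arccos(p₁·p₂) ≈ 1.384 rad (79.3°).
Interpolate at f = 2/4 with slerp weights a = sin((1−f)δ)/sin δ ≈ 0.649, b = sin(fδ)/sin δ ≈ 0.649.
p = a·p₁ + b·p₂ ≈ (0.230, -0.446, 0.865); φ = arcsin(p_z) ≈ 59.88°, λ = atan2(p_y, p_x) ≈ -62.72°.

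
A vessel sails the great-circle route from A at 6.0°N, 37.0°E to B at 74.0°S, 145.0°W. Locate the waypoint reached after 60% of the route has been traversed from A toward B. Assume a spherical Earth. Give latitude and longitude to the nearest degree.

Convert each endpoint to a unit vector on the sphere (x = cos φ cos λ, y = cos φ sin λ, z = sin φ).
The central angle between the endpoints is δ = arccos(p₁·p₂) ≈ 1.955 rad (112.0°).
Interpolate at f = 0.60 with slerp weights a = sin((1−f)δ)/sin δ ≈ 0.760, b = sin(fδ)/sin δ ≈ 0.994.
p = a·p₁ + b·p₂ ≈ (0.379, 0.298, -0.876); φ = arcsin(p_z) ≈ -61.19°, λ = atan2(p_y, p_x) ≈ 38.14°.

≈ 61°S, 38°E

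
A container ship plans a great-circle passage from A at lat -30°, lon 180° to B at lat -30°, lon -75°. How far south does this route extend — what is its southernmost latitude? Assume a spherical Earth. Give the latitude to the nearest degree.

The great circle lies in the plane with unit normal n̂ = (p₁ × p₂)/|p₁ × p₂|.
Here n̂_z ≈ +0.726; the vertex latitude is φ_max = arccos|n̂_z| ≈ 43.5°.

≈ -43°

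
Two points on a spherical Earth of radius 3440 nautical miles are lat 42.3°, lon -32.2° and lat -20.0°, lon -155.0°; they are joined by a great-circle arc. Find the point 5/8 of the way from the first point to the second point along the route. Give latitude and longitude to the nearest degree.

≈ lat 12°, lon -119°

Write both endpoints as unit vectors p₁, p₂ with components (cos φ cos λ, cos φ sin λ, sin φ).
The central angle between the endpoints is δ = arccos(p₁·p₂) ≈ 2.223 rad (127.4°).
Interpolate at f = 5/8 with slerp weights a = sin((1−f)δ)/sin δ ≈ 0.931, b = sin(fδ)/sin δ ≈ 1.237.
p = a·p₁ + b·p₂ ≈ (-0.471, -0.858, 0.204); φ = arcsin(p_z) ≈ 11.75°, λ = atan2(p_y, p_x) ≈ -118.75°.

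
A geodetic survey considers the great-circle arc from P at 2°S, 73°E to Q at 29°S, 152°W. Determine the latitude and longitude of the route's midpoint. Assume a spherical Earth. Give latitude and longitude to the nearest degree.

From cos δ = sin φ₁ sin φ₂ + cos φ₁ cos φ₂ cos Δλ, the central angle is δ ≈ 2.216 rad (127.0°).
Interpolate at f = 1/2 with slerp weights a = sin((1−f)δ)/sin δ ≈ 1.120, b = sin(fδ)/sin δ ≈ 1.120.
p = a·p₁ + b·p₂ ≈ (-0.537, 0.610, -0.582); φ = arcsin(p_z) ≈ -35.58°, λ = atan2(p_y, p_x) ≈ 131.37°.

≈ 36°S, 131°E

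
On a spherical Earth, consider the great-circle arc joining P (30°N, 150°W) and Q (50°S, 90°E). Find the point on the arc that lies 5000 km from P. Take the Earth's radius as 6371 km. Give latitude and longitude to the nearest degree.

The haversine formula gives a central angle δ ≈ 2.293 rad (131.4°) between the endpoints. The total great-circle distance is δ·R ≈ 2.293 × 6371 ≈ 14611 km, so the target fraction is f = 5000/14611 ≈ 0.342.
Interpolate at f ≈ 0.342 with slerp weights a = sin((1−f)δ)/sin δ ≈ 1.331, b = sin(fδ)/sin δ ≈ 0.942.
p = a·p₁ + b·p₂ ≈ (-0.998, 0.029, -0.056); φ = arcsin(p_z) ≈ -3.23°, λ = atan2(p_y, p_x) ≈ 178.31°.

≈ (3°S, 178°E)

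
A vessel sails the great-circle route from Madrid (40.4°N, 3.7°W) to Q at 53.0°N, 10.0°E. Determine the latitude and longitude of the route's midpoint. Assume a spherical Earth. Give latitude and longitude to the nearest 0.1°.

≈ 46.9°N, 2.3°E

Convert each endpoint to a unit vector on the sphere (x = cos φ cos λ, y = cos φ sin λ, z = sin φ).
The central angle between the endpoints is δ = arccos(p₁·p₂) ≈ 0.273 rad (15.7°).
Interpolate at f = 1/2 with slerp weights a = sin((1−f)δ)/sin δ ≈ 0.505, b = sin(fδ)/sin δ ≈ 0.505.
p = a·p₁ + b·p₂ ≈ (0.683, 0.028, 0.730); φ = arcsin(p_z) ≈ 46.90°, λ = atan2(p_y, p_x) ≈ 2.34°.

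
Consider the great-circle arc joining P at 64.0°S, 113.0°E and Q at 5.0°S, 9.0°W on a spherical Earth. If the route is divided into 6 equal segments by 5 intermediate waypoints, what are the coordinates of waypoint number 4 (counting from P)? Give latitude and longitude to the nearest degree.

≈ 35°S, 5°E

The haversine formula gives a central angle δ ≈ 1.724 rad (98.8°) between the endpoints.
Interpolate at f = 4/6 with slerp weights a = sin((1−f)δ)/sin δ ≈ 0.550, b = sin(fδ)/sin δ ≈ 0.924.
p = a·p₁ + b·p₂ ≈ (0.814, 0.078, -0.575); φ = arcsin(p_z) ≈ -35.10°, λ = atan2(p_y, p_x) ≈ 5.48°.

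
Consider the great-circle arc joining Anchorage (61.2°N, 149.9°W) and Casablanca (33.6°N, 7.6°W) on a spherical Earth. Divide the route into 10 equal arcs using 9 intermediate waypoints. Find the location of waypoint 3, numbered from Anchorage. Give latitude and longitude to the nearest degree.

≈ 76°N, 92°W

From cos δ = sin φ₁ sin φ₂ + cos φ₁ cos φ₂ cos Δλ, the central angle is δ ≈ 1.403 rad (80.4°).
Interpolate at f = 3/10 with slerp weights a = sin((1−f)δ)/sin δ ≈ 0.843, b = sin(fδ)/sin δ ≈ 0.414.
p = a·p₁ + b·p₂ ≈ (-0.009, -0.249, 0.968); φ = arcsin(p_z) ≈ 75.55°, λ = atan2(p_y, p_x) ≈ -92.17°.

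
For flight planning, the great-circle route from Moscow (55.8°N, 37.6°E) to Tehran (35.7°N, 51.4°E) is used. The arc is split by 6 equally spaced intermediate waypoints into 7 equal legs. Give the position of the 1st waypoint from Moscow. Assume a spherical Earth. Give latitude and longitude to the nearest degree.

Write both endpoints as unit vectors p₁, p₂ with components (cos φ cos λ, cos φ sin λ, sin φ).
The central angle between the endpoints is δ = arccos(p₁·p₂) ≈ 0.387 rad (22.2°).
Interpolate at f = 1/7 with slerp weights a = sin((1−f)δ)/sin δ ≈ 0.863, b = sin(fδ)/sin δ ≈ 0.146.
p = a·p₁ + b·p₂ ≈ (0.458, 0.389, 0.799); φ = arcsin(p_z) ≈ 53.05°, λ = atan2(p_y, p_x) ≈ 40.30°.

≈ (53°N, 40°E)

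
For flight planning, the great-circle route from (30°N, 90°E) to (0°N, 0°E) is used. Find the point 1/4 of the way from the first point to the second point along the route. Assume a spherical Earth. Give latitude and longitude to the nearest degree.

Convert each endpoint to a unit vector on the sphere (x = cos φ cos λ, y = cos φ sin λ, z = sin φ).
The central angle between the endpoints is δ = arccos(p₁·p₂) ≈ 1.571 rad (90.0°).
Interpolate at f = 1/4 with slerp weights a = sin((1−f)δ)/sin δ ≈ 0.924, b = sin(fδ)/sin δ ≈ 0.383.
p = a·p₁ + b·p₂ ≈ (0.383, 0.800, 0.462); φ = arcsin(p_z) ≈ 27.51°, λ = atan2(p_y, p_x) ≈ 64.44°.

≈ (28°N, 64°E)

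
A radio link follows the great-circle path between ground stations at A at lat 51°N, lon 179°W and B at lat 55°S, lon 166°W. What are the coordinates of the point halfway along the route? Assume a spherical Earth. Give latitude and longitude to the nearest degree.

≈ lat 2°S, lon 173°W

Write both endpoints as unit vectors p₁, p₂ with components (cos φ cos λ, cos φ sin λ, sin φ).
The central angle between the endpoints is δ = arccos(p₁·p₂) ≈ 1.860 rad (106.6°).
Interpolate at f = 1/2 with slerp weights a = sin((1−f)δ)/sin δ ≈ 0.836, b = sin(fδ)/sin δ ≈ 0.836.
p = a·p₁ + b·p₂ ≈ (-0.992, -0.125, -0.035); φ = arcsin(p_z) ≈ -2.01°, λ = atan2(p_y, p_x) ≈ -172.80°.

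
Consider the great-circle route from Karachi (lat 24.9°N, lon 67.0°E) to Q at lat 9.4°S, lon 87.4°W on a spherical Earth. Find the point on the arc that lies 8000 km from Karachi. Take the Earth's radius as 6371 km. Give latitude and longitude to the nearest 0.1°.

≈ lat 32.3°N, lon 16.7°W

Convert each endpoint to a unit vector on the sphere (x = cos φ cos λ, y = cos φ sin λ, z = sin φ).
The central angle between the endpoints is δ = arccos(p₁·p₂) ≈ 2.638 rad (151.1°). The total great-circle distance is δ·R ≈ 2.638 × 6371 ≈ 16806 km, so the target fraction is f = 8000/16806 ≈ 0.476.
Interpolate at f ≈ 0.476 with slerp weights a = sin((1−f)δ)/sin δ ≈ 2.035, b = sin(fδ)/sin δ ≈ 1.970.
p = a·p₁ + b·p₂ ≈ (0.809, -0.242, 0.535); φ = arcsin(p_z) ≈ 32.35°, λ = atan2(p_y, p_x) ≈ -16.66°.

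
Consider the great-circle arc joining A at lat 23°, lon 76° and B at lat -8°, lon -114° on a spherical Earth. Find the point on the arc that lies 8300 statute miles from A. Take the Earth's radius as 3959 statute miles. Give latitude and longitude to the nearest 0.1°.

The haversine formula gives a central angle δ ≈ 2.831 rad (162.2°) between the endpoints. The total great-circle distance is δ·R ≈ 2.831 × 3959 ≈ 11207 mi, so the target fraction is f = 8300/11207 ≈ 0.741.
Interpolate at f ≈ 0.741 with slerp weights a = sin((1−f)δ)/sin δ ≈ 2.191, b = sin(fδ)/sin δ ≈ 2.828.
p = a·p₁ + b·p₂ ≈ (-0.651, -0.602, 0.462); φ = arcsin(p_z) ≈ 27.54°, λ = atan2(p_y, p_x) ≈ -137.26°.

≈ lat 27.5°, lon -137.3°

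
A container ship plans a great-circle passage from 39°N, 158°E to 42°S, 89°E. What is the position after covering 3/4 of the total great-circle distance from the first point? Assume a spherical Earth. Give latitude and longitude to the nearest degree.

≈ 23°S, 109°E

Write both endpoints as unit vectors p₁, p₂ with components (cos φ cos λ, cos φ sin λ, sin φ).
The central angle between the endpoints is δ = arccos(p₁·p₂) ≈ 1.787 rad (102.4°).
Interpolate at f = 3/4 with slerp weights a = sin((1−f)δ)/sin δ ≈ 0.442, b = sin(fδ)/sin δ ≈ 0.997.
p = a·p₁ + b·p₂ ≈ (-0.306, 0.869, -0.389); φ = arcsin(p_z) ≈ -22.86°, λ = atan2(p_y, p_x) ≈ 109.38°.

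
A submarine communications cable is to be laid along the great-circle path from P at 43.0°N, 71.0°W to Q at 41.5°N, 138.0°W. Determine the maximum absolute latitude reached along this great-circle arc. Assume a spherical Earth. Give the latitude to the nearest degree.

≈ 47°N

The great circle lies in the plane with unit normal n̂ = (p₁ × p₂)/|p₁ × p₂|.
Here n̂_z ≈ -0.676; the vertex latitude is φ_max = arccos|n̂_z| ≈ 47.5°.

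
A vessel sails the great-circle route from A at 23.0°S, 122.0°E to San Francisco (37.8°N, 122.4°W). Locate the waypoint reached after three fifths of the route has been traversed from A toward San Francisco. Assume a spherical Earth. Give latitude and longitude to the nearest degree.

≈ 21°N, 176°W

Write both endpoints as unit vectors p₁, p₂ with components (cos φ cos λ, cos φ sin λ, sin φ).
The central angle between the endpoints is δ = arccos(p₁·p₂) ≈ 2.158 rad (123.6°).
Interpolate at f = 3/5 with slerp weights a = sin((1−f)δ)/sin δ ≈ 0.913, b = sin(fδ)/sin δ ≈ 1.155.
p = a·p₁ + b·p₂ ≈ (-0.934, -0.058, 0.352); φ = arcsin(p_z) ≈ 20.59°, λ = atan2(p_y, p_x) ≈ -176.42°.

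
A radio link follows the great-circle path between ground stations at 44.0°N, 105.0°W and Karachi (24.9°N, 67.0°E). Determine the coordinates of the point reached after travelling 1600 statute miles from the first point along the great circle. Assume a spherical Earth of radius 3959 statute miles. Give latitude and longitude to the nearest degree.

≈ 67°N, 97°W

Write both endpoints as unit vectors p₁, p₂ with components (cos φ cos λ, cos φ sin λ, sin φ).
The central angle between the endpoints is δ = arccos(p₁·p₂) ≈ 1.932 rad (110.7°). The total great-circle distance is δ·R ≈ 1.932 × 3959 ≈ 7650 mi, so the target fraction is f = 1600/7650 ≈ 0.209.
Interpolate at f ≈ 0.209 with slerp weights a = sin((1−f)δ)/sin δ ≈ 1.068, b = sin(fδ)/sin δ ≈ 0.420.
p = a·p₁ + b·p₂ ≈ (-0.050, -0.391, 0.919); φ = arcsin(p_z) ≈ 66.78°, λ = atan2(p_y, p_x) ≈ -97.27°.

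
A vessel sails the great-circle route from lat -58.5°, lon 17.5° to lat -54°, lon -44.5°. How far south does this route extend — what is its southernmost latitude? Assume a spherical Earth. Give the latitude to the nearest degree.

≈ -61°

The great circle lies in the plane with unit normal n̂ = (p₁ × p₂)/|p₁ × p₂|.
Here n̂_z ≈ -0.491; the vertex latitude is φ_max = arccos|n̂_z| ≈ 60.6°.
Check via Clairaut: cos φ_max = |cos φ₁| · sin C = cos(58.5°)·sin(109.9°) ≈ 0.491, again giving ≈ 60.6°.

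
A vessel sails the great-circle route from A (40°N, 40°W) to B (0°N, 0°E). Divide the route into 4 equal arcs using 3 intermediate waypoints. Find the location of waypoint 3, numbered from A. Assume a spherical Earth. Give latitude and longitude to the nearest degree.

≈ (11°N, 8°W)

Write both endpoints as unit vectors p₁, p₂ with components (cos φ cos λ, cos φ sin λ, sin φ).
The central angle between the endpoints is δ = arccos(p₁·p₂) ≈ 0.944 rad (54.1°).
Interpolate at f = 3/4 with slerp weights a = sin((1−f)δ)/sin δ ≈ 0.289, b = sin(fδ)/sin δ ≈ 0.803.
p = a·p₁ + b·p₂ ≈ (0.972, -0.142, 0.186); φ = arcsin(p_z) ≈ 10.69°, λ = atan2(p_y, p_x) ≈ -8.32°.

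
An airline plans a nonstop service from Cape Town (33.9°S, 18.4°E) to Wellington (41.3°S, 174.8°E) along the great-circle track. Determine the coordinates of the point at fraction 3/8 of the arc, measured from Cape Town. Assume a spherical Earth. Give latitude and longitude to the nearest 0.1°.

The haversine formula gives a central angle δ ≈ 1.776 rad (101.7°) between the endpoints.
Interpolate at f = 3/8 with slerp weights a = sin((1−f)δ)/sin δ ≈ 0.915, b = sin(fδ)/sin δ ≈ 0.631.
p = a·p₁ + b·p₂ ≈ (0.248, 0.283, -0.927); φ = arcsin(p_z) ≈ -67.90°, λ = atan2(p_y, p_x) ≈ 48.69°.

≈ 67.9°S, 48.7°E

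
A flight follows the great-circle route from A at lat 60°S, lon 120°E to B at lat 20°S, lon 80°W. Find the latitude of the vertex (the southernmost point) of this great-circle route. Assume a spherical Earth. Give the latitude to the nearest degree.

The great circle lies in the plane with unit normal n̂ = (p₁ × p₂)/|p₁ × p₂|.
Here n̂_z ≈ +0.162; the vertex latitude is φ_max = arccos|n̂_z| ≈ 80.7°.
Check via Clairaut: cos φ_max = |cos φ₁| · sin C = cos(60.0°)·sin(161.0°) ≈ 0.162, again giving ≈ 80.7°.

≈ 81°S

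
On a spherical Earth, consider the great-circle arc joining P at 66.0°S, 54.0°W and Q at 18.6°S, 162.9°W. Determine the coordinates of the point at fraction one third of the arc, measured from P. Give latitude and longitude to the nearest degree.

≈ 63°S, 119°W

Write both endpoints as unit vectors p₁, p₂ with components (cos φ cos λ, cos φ sin λ, sin φ).
The central angle between the endpoints is δ = arccos(p₁·p₂) ≈ 1.404 rad (80.4°).
Interpolate at f = 1/3 with slerp weights a = sin((1−f)δ)/sin δ ≈ 0.816, b = sin(fδ)/sin δ ≈ 0.457.
p = a·p₁ + b·p₂ ≈ (-0.219, -0.396, -0.892); φ = arcsin(p_z) ≈ -63.09°, λ = atan2(p_y, p_x) ≈ -118.95°.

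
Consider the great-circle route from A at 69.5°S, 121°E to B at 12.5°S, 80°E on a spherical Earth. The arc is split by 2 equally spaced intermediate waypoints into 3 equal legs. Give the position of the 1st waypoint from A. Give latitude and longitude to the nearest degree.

Write both endpoints as unit vectors p₁, p₂ with components (cos φ cos λ, cos φ sin λ, sin φ).
The central angle between the endpoints is δ = arccos(p₁·p₂) ≈ 1.092 rad (62.6°).
Interpolate at f = 1/3 with slerp weights a = sin((1−f)δ)/sin δ ≈ 0.750, b = sin(fδ)/sin δ ≈ 0.401.
p = a·p₁ + b·p₂ ≈ (-0.067, 0.611, -0.789); φ = arcsin(p_z) ≈ -52.09°, λ = atan2(p_y, p_x) ≈ 96.28°.

≈ 52°S, 96°E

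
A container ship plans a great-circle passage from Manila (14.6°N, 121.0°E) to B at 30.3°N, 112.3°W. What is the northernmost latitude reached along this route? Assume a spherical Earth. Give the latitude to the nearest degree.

The great circle lies in the plane with unit normal n̂ = (p₁ × p₂)/|p₁ × p₂|.
Here n̂_z ≈ +0.722; the vertex latitude is φ_max = arccos|n̂_z| ≈ 43.8°.
Check via Clairaut: cos φ_max = |cos φ₁| · sin C = cos(14.6°)·sin(48.2°) ≈ 0.722, again giving ≈ 43.8°.

≈ 44°N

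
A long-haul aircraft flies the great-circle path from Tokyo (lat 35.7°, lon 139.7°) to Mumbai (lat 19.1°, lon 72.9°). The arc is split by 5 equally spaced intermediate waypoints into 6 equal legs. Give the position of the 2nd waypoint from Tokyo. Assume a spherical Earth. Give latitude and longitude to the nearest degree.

Write both endpoints as unit vectors p₁, p₂ with components (cos φ cos λ, cos φ sin λ, sin φ).
The central angle between the endpoints is δ = arccos(p₁·p₂) ≈ 1.055 rad (60.4°).
Interpolate at f = 2/6 with slerp weights a = sin((1−f)δ)/sin δ ≈ 0.743, b = sin(fδ)/sin δ ≈ 0.396.
p = a·p₁ + b·p₂ ≈ (-0.350, 0.748, 0.563); φ = arcsin(p_z) ≈ 34.29°, λ = atan2(p_y, p_x) ≈ 115.10°.

≈ lat 34°, lon 115°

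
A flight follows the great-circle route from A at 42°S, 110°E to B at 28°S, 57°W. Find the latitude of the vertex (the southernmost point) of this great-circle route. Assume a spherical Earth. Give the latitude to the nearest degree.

The great circle lies in the plane with unit normal n̂ = (p₁ × p₂)/|p₁ × p₂|.
Here n̂_z ≈ -0.156; the vertex latitude is φ_max = arccos|n̂_z| ≈ 81.0°.

≈ 81°S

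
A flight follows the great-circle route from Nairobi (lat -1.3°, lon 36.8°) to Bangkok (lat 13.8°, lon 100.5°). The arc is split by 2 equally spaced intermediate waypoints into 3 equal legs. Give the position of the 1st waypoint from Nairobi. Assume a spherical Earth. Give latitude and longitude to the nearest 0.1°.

≈ lat 4.6°, lon 57.6°

Convert each endpoint to a unit vector on the sphere (x = cos φ cos λ, y = cos φ sin λ, z = sin φ).
The central angle between the endpoints is δ = arccos(p₁·p₂) ≈ 1.132 rad (64.9°).
Interpolate at f = 1/3 with slerp weights a = sin((1−f)δ)/sin δ ≈ 0.757, b = sin(fδ)/sin δ ≈ 0.407.
p = a·p₁ + b·p₂ ≈ (0.534, 0.842, 0.080); φ = arcsin(p_z) ≈ 4.58°, λ = atan2(p_y, p_x) ≈ 57.62°.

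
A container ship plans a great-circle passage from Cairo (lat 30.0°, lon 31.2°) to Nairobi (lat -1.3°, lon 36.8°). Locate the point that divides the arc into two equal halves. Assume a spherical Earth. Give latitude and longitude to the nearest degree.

≈ lat 14°, lon 34°

From cos δ = sin φ₁ sin φ₂ + cos φ₁ cos φ₂ cos Δλ, the central angle is δ ≈ 0.554 rad (31.8°).
Interpolate at f = 1/2 with slerp weights a = sin((1−f)δ)/sin δ ≈ 0.520, b = sin(fδ)/sin δ ≈ 0.520.
p = a·p₁ + b·p₂ ≈ (0.801, 0.545, 0.248); φ = arcsin(p_z) ≈ 14.37°, λ = atan2(p_y, p_x) ≈ 34.20°.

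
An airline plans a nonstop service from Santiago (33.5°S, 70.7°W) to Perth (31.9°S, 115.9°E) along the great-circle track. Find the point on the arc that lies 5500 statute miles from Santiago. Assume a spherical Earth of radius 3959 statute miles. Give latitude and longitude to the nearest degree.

≈ (66°S, 124°E)

The haversine formula gives a central angle δ ≈ 1.995 rad (114.3°) between the endpoints. The total great-circle distance is δ·R ≈ 1.995 × 3959 ≈ 7898 mi, so the target fraction is f = 5500/7898 ≈ 0.696.
Interpolate at f ≈ 0.696 with slerp weights a = sin((1−f)δ)/sin δ ≈ 0.625, b = sin(fδ)/sin δ ≈ 1.079.
p = a·p₁ + b·p₂ ≈ (-0.228, 0.333, -0.915); φ = arcsin(p_z) ≈ -66.22°, λ = atan2(p_y, p_x) ≈ 124.44°.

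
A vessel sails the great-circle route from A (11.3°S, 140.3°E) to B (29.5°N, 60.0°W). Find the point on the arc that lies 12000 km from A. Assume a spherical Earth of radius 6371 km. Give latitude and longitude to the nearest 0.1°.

Convert each endpoint to a unit vector on the sphere (x = cos φ cos λ, y = cos φ sin λ, z = sin φ).
The central angle between the endpoints is δ = arccos(p₁·p₂) ≈ 2.684 rad (153.8°). The total great-circle distance is δ·R ≈ 2.684 × 6371 ≈ 17097 km, so the target fraction is f = 12000/17097 ≈ 0.702.
Interpolate at f ≈ 0.702 with slerp weights a = sin((1−f)δ)/sin δ ≈ 1.623, b = sin(fδ)/sin δ ≈ 2.152.
p = a·p₁ + b·p₂ ≈ (-0.288, -0.606, 0.742); φ = arcsin(p_z) ≈ 47.89°, λ = atan2(p_y, p_x) ≈ -115.41°.

≈ (47.9°N, 115.4°W)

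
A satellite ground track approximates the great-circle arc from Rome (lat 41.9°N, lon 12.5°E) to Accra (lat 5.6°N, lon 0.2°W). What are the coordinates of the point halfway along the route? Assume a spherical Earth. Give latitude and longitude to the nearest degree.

≈ lat 24°N, lon 5°E

Convert each endpoint to a unit vector on the sphere (x = cos φ cos λ, y = cos φ sin λ, z = sin φ).
The central angle between the endpoints is δ = arccos(p₁·p₂) ≈ 0.664 rad (38.0°).
Interpolate at f = 1/2 with slerp weights a = sin((1−f)δ)/sin δ ≈ 0.529, b = sin(fδ)/sin δ ≈ 0.529.
p = a·p₁ + b·p₂ ≈ (0.911, 0.083, 0.405); φ = arcsin(p_z) ≈ 23.88°, λ = atan2(p_y, p_x) ≈ 5.23°.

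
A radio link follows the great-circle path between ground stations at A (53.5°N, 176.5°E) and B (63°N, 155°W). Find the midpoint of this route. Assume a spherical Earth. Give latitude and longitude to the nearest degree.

≈ (59°N, 171°W)

Convert each endpoint to a unit vector on the sphere (x = cos φ cos λ, y = cos φ sin λ, z = sin φ).
The central angle between the endpoints is δ = arccos(p₁·p₂) ≈ 0.306 rad (17.5°).
Interpolate at f = 1/2 with slerp weights a = sin((1−f)δ)/sin δ ≈ 0.506, b = sin(fδ)/sin δ ≈ 0.506.
p = a·p₁ + b·p₂ ≈ (-0.509, -0.079, 0.857); φ = arcsin(p_z) ≈ 59.03°, λ = atan2(p_y, p_x) ≈ -171.20°.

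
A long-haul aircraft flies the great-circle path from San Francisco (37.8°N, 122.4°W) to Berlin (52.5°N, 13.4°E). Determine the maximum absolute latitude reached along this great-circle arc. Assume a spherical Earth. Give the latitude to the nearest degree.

≈ 70°N

The great circle lies in the plane with unit normal n̂ = (p₁ × p₂)/|p₁ × p₂|.
Here n̂_z ≈ +0.339; the vertex latitude is φ_max = arccos|n̂_z| ≈ 70.2°.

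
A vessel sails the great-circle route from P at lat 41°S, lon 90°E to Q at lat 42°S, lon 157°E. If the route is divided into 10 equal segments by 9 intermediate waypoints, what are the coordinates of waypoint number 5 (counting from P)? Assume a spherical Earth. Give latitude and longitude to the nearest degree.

≈ lat 47°S, lon 123°E

From cos δ = sin φ₁ sin φ₂ + cos φ₁ cos φ₂ cos Δλ, the central angle is δ ≈ 0.852 rad (48.8°).
Interpolate at f = 5/10 with slerp weights a = sin((1−f)δ)/sin δ ≈ 0.549, b = sin(fδ)/sin δ ≈ 0.549.
p = a·p₁ + b·p₂ ≈ (-0.376, 0.574, -0.728); φ = arcsin(p_z) ≈ -46.69°, λ = atan2(p_y, p_x) ≈ 123.21°.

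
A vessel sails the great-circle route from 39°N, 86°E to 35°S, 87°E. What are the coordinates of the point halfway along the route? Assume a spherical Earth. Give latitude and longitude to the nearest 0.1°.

≈ 2.0°N, 86.5°E

From cos δ = sin φ₁ sin φ₂ + cos φ₁ cos φ₂ cos Δλ, the central angle is δ ≈ 1.292 rad (74.0°).
Interpolate at f = 1/2 with slerp weights a = sin((1−f)δ)/sin δ ≈ 0.626, b = sin(fδ)/sin δ ≈ 0.626.
p = a·p₁ + b·p₂ ≈ (0.061, 0.998, 0.035); φ = arcsin(p_z) ≈ 2.00°, λ = atan2(p_y, p_x) ≈ 86.51°.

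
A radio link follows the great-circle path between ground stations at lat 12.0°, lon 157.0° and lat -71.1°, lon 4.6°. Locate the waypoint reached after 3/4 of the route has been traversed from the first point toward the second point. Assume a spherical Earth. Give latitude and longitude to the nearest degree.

≈ lat -74°, lon 120°

Write both endpoints as unit vectors p₁, p₂ with components (cos φ cos λ, cos φ sin λ, sin φ).
The central angle between the endpoints is δ = arccos(p₁·p₂) ≈ 2.069 rad (118.5°).
Interpolate at f = 3/4 with slerp weights a = sin((1−f)δ)/sin δ ≈ 0.563, b = sin(fδ)/sin δ ≈ 1.138.
p = a·p₁ + b·p₂ ≈ (-0.139, 0.245, -0.960); φ = arcsin(p_z) ≈ -73.65°, λ = atan2(p_y, p_x) ≈ 119.65°.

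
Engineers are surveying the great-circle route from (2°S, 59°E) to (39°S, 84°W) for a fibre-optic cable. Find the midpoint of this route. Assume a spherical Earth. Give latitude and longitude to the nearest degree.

Write both endpoints as unit vectors p₁, p₂ with components (cos φ cos λ, cos φ sin λ, sin φ).
The central angle between the endpoints is δ = arccos(p₁·p₂) ≈ 2.212 rad (126.7°).
Interpolate at f = 1/2 with slerp weights a = sin((1−f)δ)/sin δ ≈ 1.116, b = sin(fδ)/sin δ ≈ 1.116.
p = a·p₁ + b·p₂ ≈ (0.665, 0.093, -0.741); φ = arcsin(p_z) ≈ -47.82°, λ = atan2(p_y, p_x) ≈ 8.00°.

≈ (48°S, 8°E)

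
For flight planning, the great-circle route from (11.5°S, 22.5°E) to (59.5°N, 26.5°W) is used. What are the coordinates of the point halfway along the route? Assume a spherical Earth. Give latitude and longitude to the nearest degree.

Write both endpoints as unit vectors p₁, p₂ with components (cos φ cos λ, cos φ sin λ, sin φ).
The central angle between the endpoints is δ = arccos(p₁·p₂) ≈ 1.416 rad (81.1°).
Interpolate at f = 1/2 with slerp weights a = sin((1−f)δ)/sin δ ≈ 0.658, b = sin(fδ)/sin δ ≈ 0.658.
p = a·p₁ + b·p₂ ≈ (0.895, 0.098, 0.436); φ = arcsin(p_z) ≈ 25.84°, λ = atan2(p_y, p_x) ≈ 6.24°.

≈ (26°N, 6°E)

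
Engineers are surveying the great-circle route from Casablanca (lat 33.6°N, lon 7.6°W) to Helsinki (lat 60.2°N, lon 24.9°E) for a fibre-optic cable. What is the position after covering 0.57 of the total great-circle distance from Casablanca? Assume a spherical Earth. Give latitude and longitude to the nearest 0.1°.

≈ lat 49.9°N, lon 6.6°E

The haversine formula gives a central angle δ ≈ 0.593 rad (34.0°) between the endpoints.
Interpolate at f = 0.57 with slerp weights a = sin((1−f)δ)/sin δ ≈ 0.451, b = sin(fδ)/sin δ ≈ 0.593.
p = a·p₁ + b·p₂ ≈ (0.640, 0.074, 0.765); φ = arcsin(p_z) ≈ 49.88°, λ = atan2(p_y, p_x) ≈ 6.63°.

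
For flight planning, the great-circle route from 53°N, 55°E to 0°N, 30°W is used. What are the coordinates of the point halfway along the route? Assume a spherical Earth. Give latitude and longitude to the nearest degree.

≈ 33°N, 0°E

Convert each endpoint to a unit vector on the sphere (x = cos φ cos λ, y = cos φ sin λ, z = sin φ).
The central angle between the endpoints is δ = arccos(p₁·p₂) ≈ 1.518 rad (87.0°).
Interpolate at f = 1/2 with slerp weights a = sin((1−f)δ)/sin δ ≈ 0.689, b = sin(fδ)/sin δ ≈ 0.689.
p = a·p₁ + b·p₂ ≈ (0.835, -0.005, 0.550); φ = arcsin(p_z) ≈ 33.40°, λ = atan2(p_y, p_x) ≈ -0.33°.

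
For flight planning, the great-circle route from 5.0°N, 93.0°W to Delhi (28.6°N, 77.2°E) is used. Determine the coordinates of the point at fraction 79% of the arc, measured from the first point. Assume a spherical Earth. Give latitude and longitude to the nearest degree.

The haversine formula gives a central angle δ ≈ 2.532 rad (145.1°) between the endpoints.
Interpolate at f = 0.79 with slerp weights a = sin((1−f)δ)/sin δ ≈ 0.886, b = sin(fδ)/sin δ ≈ 1.589.
p = a·p₁ + b·p₂ ≈ (0.263, 0.479, 0.838); φ = arcsin(p_z) ≈ 56.91°, λ = atan2(p_y, p_x) ≈ 61.22°.

≈ 57°N, 61°E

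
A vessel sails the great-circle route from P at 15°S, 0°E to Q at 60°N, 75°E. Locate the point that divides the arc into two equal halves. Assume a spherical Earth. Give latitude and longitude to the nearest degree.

≈ 27°N, 24°E

Convert each endpoint to a unit vector on the sphere (x = cos φ cos λ, y = cos φ sin λ, z = sin φ).
The central angle between the endpoints is δ = arccos(p₁·p₂) ≈ 1.670 rad (95.7°).
Interpolate at f = 1/2 with slerp weights a = sin((1−f)δ)/sin δ ≈ 0.745, b = sin(fδ)/sin δ ≈ 0.745.
p = a·p₁ + b·p₂ ≈ (0.816, 0.360, 0.452); φ = arcsin(p_z) ≈ 26.90°, λ = atan2(p_y, p_x) ≈ 23.79°.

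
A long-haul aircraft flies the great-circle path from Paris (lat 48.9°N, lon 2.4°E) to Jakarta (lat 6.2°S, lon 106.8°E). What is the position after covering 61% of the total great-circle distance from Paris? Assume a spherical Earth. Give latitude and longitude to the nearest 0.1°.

≈ lat 24.0°N, lon 78.9°E

The haversine formula gives a central angle δ ≈ 1.817 rad (104.1°) between the endpoints.
Interpolate at f = 0.61 with slerp weights a = sin((1−f)δ)/sin δ ≈ 0.671, b = sin(fδ)/sin δ ≈ 0.923.
p = a·p₁ + b·p₂ ≈ (0.176, 0.897, 0.406); φ = arcsin(p_z) ≈ 23.96°, λ = atan2(p_y, p_x) ≈ 78.92°.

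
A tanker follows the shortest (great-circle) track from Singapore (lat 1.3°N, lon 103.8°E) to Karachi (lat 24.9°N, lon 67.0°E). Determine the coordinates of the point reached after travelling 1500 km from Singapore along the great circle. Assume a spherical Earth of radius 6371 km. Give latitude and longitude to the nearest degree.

Convert each endpoint to a unit vector on the sphere (x = cos φ cos λ, y = cos φ sin λ, z = sin φ).
The central angle between the endpoints is δ = arccos(p₁·p₂) ≈ 0.744 rad (42.6°). The total great-circle distance is δ·R ≈ 0.744 × 6371 ≈ 4741 km, so the target fraction is f = 1500/4741 ≈ 0.316.
Interpolate at f ≈ 0.316 with slerp weights a = sin((1−f)δ)/sin δ ≈ 0.719, b = sin(fδ)/sin δ ≈ 0.344.
p = a·p₁ + b·p₂ ≈ (-0.049, 0.986, 0.161); φ = arcsin(p_z) ≈ 9.28°, λ = atan2(p_y, p_x) ≈ 92.87°.

≈ lat 9°N, lon 93°E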